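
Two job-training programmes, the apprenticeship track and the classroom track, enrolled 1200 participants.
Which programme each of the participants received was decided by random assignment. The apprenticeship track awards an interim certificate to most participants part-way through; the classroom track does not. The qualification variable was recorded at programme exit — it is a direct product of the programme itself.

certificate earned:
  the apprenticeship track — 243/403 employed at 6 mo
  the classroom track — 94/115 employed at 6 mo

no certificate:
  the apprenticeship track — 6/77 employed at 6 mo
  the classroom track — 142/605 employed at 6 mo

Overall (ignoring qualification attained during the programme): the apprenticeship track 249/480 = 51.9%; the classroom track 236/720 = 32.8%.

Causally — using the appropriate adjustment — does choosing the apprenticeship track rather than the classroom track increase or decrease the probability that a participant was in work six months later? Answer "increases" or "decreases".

The distribution of qualification attained during the programme is itself part of what the programme does — it is an intermediate outcome. Holding it fixed would remove that part of the effect; the total effect is the pooled difference.
Pooled: the apprenticeship track 51.9% vs the classroom track 32.8%; the apprenticeship track is higher overall.

increases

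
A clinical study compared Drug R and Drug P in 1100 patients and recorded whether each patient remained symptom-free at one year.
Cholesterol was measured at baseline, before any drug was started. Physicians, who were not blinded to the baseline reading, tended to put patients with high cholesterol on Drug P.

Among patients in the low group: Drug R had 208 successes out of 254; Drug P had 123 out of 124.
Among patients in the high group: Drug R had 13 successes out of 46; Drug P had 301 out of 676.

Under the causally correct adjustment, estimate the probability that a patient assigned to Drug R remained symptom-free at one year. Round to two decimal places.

Nothing the drug does changes cholesterol; the imbalance is an allocation artefact. With cholesterol also predicting the outcome, the pooled figure is confounded, and the within-stratum comparison is the causal one.
Standardising Drug R to the population cholesterol mix: 0.344·208/254 + 0.656·13/46 = 0.467.

0.47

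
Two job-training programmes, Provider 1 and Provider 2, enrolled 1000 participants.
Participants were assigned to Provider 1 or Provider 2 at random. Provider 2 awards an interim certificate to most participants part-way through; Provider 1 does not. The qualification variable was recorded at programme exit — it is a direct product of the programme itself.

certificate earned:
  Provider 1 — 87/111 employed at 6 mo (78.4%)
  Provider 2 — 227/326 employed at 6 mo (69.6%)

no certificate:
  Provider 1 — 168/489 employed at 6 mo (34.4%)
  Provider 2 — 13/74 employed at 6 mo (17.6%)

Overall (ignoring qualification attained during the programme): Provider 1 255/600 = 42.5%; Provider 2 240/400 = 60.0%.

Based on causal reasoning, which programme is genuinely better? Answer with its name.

Because the programme influences qualification attained during the programme, qualification attained during the programme is a post-treatment mediator, not a confounder. Stratifying on it would bias the estimate; the causal effect is the crude pooled difference.
Pooled: Provider 1 42.5% vs Provider 2 60.0%; Provider 2 is higher overall.

Provider 2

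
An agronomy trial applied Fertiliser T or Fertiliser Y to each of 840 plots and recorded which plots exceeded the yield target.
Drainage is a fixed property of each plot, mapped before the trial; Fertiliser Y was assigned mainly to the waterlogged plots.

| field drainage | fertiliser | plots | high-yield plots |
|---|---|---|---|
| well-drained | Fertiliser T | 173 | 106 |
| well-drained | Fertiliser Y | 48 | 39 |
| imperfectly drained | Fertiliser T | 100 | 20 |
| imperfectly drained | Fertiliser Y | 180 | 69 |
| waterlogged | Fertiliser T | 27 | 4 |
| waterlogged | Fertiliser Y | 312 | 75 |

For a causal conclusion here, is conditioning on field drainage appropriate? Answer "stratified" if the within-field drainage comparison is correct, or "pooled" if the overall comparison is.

stratified

Within every field drainage level Fertiliser Y has the higher rate, yet pooled Fertiliser T does — Simpson's reversal.
Field drainage satisfies the back-door criterion: it is not a descendant of the fertiliser, and it blocks the spurious path from fertiliser to outcome. Adjusting for it (i.e., using the within-field drainage rates) gives the causal effect.
Within each level — well-drained: 61.3% vs 81.2%; imperfectly drained: 20.0% vs 38.3%; waterlogged: 14.8% vs 24.0% — Fertiliser Y is higher every time.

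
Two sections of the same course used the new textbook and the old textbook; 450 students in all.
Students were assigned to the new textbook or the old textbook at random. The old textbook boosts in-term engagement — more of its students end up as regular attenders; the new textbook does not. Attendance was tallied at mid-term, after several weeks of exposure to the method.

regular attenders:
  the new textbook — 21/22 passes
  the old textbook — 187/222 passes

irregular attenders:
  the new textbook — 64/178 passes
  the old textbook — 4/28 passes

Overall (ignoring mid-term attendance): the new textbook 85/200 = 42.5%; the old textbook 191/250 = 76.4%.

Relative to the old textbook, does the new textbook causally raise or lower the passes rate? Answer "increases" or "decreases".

Mid-term attendance here is a post-treatment variable shaped by the teaching method; conditioning on it would introduce bias rather than remove it. The overall comparison is the causal one.
Pooled: the new textbook 42.5% vs the old textbook 76.4%; the old textbook is higher overall.

decreases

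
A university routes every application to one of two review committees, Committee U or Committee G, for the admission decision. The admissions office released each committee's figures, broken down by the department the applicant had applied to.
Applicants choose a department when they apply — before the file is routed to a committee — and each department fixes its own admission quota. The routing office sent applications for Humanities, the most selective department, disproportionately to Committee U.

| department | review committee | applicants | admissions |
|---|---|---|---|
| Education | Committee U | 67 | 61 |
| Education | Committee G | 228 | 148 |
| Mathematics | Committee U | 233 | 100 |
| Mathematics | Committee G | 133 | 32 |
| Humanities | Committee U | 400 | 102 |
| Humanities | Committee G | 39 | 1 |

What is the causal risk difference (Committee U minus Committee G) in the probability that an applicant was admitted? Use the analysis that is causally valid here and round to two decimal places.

Department satisfies the back-door criterion: it is not a descendant of the review committee, and it blocks the spurious path from review committee to outcome. Adjusting for it (i.e., using the within-department rates) gives the causal effect.
Adjusting over the population distribution of department: 0.268·(0.910−0.649) + 0.333·(0.429−0.241) + 0.399·(0.255−0.026) = +0.224.

+0.22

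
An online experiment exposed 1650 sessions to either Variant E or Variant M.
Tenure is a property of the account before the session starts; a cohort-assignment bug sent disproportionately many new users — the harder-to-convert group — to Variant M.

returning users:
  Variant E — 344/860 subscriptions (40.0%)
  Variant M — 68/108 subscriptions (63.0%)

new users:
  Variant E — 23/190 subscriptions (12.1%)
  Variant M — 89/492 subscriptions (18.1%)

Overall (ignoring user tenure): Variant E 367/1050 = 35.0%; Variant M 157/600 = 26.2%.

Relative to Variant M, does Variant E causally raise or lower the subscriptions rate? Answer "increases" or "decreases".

decreases

The user tenure-specific comparison favours Variant M throughout, but the pooled figures favour Variant E. The question is whether to condition on user tenure.
User tenure differs across variants for reasons unrelated to any effect of the variant itself, and it separately predicts the outcome — a classic confounder. We must compare within user tenure levels.
Within each level — returning users: 40.0% vs 63.0%; new users: 12.1% vs 18.1% — Variant M is higher every time.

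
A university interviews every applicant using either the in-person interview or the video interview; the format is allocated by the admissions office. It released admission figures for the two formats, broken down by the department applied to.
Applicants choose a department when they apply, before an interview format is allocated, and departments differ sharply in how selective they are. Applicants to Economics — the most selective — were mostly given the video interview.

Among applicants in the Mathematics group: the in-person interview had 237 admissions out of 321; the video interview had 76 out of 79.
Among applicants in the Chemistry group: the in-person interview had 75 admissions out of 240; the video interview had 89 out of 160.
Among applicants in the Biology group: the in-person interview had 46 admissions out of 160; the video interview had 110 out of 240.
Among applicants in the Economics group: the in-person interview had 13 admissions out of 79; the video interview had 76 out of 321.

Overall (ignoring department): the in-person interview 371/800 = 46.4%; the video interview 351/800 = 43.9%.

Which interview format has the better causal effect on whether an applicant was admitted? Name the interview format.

Department is set before the interview format has any effect — it is not caused by the interview format — and it independently drives the outcome. That makes it a confounder, so the causal comparison is within department levels.
Within each level — Mathematics: 73.8% vs 96.2%; Chemistry: 31.2% vs 55.6%; Biology: 28.7% vs 45.8%; Economics: 16.5% vs 23.7% — the video interview is higher every time.

the video interview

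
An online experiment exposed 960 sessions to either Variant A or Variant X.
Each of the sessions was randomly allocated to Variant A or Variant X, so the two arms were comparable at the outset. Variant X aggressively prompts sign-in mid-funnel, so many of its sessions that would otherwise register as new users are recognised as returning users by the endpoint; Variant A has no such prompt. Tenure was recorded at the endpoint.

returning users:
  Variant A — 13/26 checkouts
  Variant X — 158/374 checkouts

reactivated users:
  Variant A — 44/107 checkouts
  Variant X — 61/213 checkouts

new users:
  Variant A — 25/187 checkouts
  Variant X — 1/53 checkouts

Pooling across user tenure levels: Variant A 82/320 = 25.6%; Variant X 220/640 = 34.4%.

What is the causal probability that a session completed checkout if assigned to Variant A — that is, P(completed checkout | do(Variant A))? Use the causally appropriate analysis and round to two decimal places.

The stratified and pooled comparisons disagree (Variant A wins within each user tenure; Variant X wins overall), so the answer turns on the causal role of user tenure.
User tenure is downstream of the variant. One should not condition on a consequence of treatment, so the overall rates are the right comparison.
So P(outcome | do(Variant A)) is just the pooled rate for Variant A: 82/320 = 0.256.

0.26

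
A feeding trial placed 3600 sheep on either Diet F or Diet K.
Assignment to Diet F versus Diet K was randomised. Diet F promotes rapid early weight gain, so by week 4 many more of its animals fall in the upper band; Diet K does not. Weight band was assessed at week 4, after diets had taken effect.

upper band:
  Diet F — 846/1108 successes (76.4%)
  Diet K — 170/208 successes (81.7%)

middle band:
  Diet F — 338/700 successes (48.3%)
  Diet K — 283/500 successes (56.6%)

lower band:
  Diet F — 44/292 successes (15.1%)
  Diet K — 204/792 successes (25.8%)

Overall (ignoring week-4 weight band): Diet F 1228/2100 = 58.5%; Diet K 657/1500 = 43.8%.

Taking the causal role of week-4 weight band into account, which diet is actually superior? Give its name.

Diet F

Week-4 weight band is downstream of the diet. One should not condition on a consequence of treatment, so the overall rates are the right comparison.
Pooled: Diet F 58.5% vs Diet K 43.8%; Diet F is higher overall.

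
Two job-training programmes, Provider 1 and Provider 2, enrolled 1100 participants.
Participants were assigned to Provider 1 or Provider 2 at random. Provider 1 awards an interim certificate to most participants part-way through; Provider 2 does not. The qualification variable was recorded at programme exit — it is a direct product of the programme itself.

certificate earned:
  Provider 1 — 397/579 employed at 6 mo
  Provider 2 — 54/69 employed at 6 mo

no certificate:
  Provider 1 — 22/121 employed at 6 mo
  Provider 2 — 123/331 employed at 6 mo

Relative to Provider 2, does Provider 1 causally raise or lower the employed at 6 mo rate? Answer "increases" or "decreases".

increases

Within every qualification attained during the programme level Provider 2 has the higher rate, yet pooled Provider 1 does — Simpson's reversal.
Stratifying would compare programmes among participants the programmes themselves sorted into qualification attained during the programme groups — a form of selection on an intermediate. The unconditioned pooled rates give the total causal effect.
Pooled: Provider 1 59.9% vs Provider 2 44.2%; Provider 1 is higher overall.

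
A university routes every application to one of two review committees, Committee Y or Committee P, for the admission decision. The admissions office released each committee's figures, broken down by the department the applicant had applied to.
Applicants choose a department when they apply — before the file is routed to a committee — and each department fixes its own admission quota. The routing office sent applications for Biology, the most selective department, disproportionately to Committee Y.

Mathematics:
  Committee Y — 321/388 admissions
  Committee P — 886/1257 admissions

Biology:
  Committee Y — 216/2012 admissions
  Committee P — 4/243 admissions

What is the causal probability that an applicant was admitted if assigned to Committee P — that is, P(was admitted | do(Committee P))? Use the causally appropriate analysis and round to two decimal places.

0.31

The department-specific comparison favours Committee Y throughout, but the pooled figures favour Committee P. The question is whether to condition on department.
Here department is a common cause — it drives both which review committee a case falls under and the outcome. The crude comparison mixes populations; the stratum-specific rates are the causally relevant ones.
Standardising Committee P to the population department mix: 0.422·886/1257 + 0.578·4/243 = 0.307.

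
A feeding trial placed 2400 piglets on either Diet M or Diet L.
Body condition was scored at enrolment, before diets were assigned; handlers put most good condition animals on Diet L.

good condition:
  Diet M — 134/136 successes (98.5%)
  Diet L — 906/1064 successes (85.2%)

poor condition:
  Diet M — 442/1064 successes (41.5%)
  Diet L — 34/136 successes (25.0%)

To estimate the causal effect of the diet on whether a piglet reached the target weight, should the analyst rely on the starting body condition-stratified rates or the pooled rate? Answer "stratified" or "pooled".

The starting body condition-specific comparison favours Diet M throughout, but the pooled figures favour Diet L. The question is whether to condition on starting body condition.
The imbalance in starting body condition arose from how piglets were allocated, not from anything the diet did; and starting body condition independently affects the outcome. The pooled gap is confounded — condition on starting body condition.
Within each level — good condition: 98.5% vs 85.2%; poor condition: 41.5% vs 25.0% — Diet M is higher every time.

stratified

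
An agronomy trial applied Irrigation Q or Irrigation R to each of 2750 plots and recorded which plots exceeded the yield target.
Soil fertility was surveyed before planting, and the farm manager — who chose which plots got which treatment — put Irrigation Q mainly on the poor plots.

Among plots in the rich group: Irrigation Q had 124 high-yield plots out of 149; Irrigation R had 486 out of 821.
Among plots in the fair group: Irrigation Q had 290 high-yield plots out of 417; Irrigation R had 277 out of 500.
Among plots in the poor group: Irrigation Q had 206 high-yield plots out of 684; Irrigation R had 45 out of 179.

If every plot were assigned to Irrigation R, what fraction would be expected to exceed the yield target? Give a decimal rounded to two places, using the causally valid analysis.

Within every soil fertility level Irrigation Q has the higher rate, yet pooled Irrigation R does — Simpson's reversal.
Soil fertility differs across irrigations for reasons unrelated to any effect of the irrigation itself, and it separately predicts the outcome — a classic confounder. We must compare within soil fertility levels.
Standardising Irrigation R to the population soil fertility mix: 0.353·486/821 + 0.333·277/500 + 0.314·45/179 = 0.472.

0.47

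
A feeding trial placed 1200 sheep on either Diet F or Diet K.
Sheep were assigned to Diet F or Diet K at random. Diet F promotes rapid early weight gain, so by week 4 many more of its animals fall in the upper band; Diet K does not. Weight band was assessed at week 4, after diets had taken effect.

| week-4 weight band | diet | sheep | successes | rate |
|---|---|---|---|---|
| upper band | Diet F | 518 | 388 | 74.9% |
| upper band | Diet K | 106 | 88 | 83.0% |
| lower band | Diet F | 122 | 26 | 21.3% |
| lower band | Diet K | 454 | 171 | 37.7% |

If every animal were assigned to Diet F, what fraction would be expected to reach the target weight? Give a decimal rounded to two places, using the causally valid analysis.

The stratified and pooled comparisons disagree (Diet K wins within each week-4 weight band; Diet F wins overall), so the answer turns on the causal role of week-4 weight band.
The distribution of week-4 weight band is itself part of what the diet does — it is an intermediate outcome. Holding it fixed would remove that part of the effect; the total effect is the pooled difference.
So P(outcome | do(Diet F)) is just the pooled rate for Diet F: 414/640 = 0.647.

0.65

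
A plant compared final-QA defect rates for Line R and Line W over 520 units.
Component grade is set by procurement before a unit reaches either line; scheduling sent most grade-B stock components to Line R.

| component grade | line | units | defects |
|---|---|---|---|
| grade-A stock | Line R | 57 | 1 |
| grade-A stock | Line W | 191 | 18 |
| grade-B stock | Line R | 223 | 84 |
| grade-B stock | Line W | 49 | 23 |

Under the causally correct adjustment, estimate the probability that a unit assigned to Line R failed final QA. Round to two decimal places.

Here component grade is a common cause — it drives both which line a case falls under and the outcome. The crude comparison mixes populations; the stratum-specific rates are the causally relevant ones.
Standardising Line R to the population component grade mix: 0.477·1/57 + 0.523·84/223 = 0.205.

0.21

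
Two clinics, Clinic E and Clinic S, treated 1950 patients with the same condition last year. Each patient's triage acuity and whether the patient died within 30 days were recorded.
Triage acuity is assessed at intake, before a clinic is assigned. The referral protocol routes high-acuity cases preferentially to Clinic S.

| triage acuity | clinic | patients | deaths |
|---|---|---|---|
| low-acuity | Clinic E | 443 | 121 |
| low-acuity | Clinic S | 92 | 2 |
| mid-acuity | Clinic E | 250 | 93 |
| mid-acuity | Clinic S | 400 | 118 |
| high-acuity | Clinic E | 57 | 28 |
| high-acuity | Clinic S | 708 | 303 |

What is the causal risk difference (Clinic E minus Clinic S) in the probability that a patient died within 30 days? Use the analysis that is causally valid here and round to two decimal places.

+0.12

Clinic S is lower inside every triage acuity stratum but Clinic E is lower in aggregate. Whether to stratify depends on how triage acuity relates to the clinic.
Nothing the clinic does changes triage acuity; the imbalance is an allocation artefact. With triage acuity also predicting the outcome, the pooled figure is confounded, and the within-stratum comparison is the causal one.
Adjusting over the population distribution of triage acuity: 0.274·(0.273−0.022) + 0.333·(0.372−0.295) + 0.392·(0.491−0.428) = +0.119.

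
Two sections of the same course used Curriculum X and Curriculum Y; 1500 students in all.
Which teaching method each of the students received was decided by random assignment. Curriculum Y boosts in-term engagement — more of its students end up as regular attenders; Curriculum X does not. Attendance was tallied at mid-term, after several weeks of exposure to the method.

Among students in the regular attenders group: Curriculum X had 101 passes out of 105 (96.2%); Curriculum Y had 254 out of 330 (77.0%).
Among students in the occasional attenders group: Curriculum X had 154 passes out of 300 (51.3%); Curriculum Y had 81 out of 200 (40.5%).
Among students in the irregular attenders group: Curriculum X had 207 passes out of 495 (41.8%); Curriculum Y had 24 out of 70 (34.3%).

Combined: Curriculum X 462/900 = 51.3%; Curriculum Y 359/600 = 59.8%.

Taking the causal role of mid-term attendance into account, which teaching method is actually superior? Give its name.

Curriculum Y

Mid-term attendance is downstream of the teaching method. One should not condition on a consequence of treatment, so the overall rates are the right comparison.
Pooled: Curriculum X 51.3% vs Curriculum Y 59.8%; Curriculum Y is higher overall.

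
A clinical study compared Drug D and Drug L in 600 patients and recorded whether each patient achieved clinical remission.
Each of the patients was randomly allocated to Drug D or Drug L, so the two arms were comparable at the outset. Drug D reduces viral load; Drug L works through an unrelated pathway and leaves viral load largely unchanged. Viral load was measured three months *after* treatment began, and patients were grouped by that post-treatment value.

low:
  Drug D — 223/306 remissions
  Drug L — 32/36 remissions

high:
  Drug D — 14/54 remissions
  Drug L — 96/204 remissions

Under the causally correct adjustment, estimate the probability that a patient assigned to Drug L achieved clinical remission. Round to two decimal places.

Within every viral load level Drug L has the higher rate, yet pooled Drug D does — Simpson's reversal.
Viral load here is a post-treatment variable shaped by the drug; conditioning on it would introduce bias rather than remove it. The overall comparison is the causal one.
So P(outcome | do(Drug L)) is just the pooled rate for Drug L: 128/240 = 0.533.

0.53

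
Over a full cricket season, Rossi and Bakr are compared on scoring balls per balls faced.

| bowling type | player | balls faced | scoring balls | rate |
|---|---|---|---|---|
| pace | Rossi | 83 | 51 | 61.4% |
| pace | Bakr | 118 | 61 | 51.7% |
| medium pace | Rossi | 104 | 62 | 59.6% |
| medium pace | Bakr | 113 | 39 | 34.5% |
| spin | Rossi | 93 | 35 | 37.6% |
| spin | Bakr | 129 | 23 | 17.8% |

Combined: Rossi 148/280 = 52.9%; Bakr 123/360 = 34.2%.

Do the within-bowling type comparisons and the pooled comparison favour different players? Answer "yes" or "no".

Within each bowling type level (pace 61.4% vs 51.7%; medium pace 59.6% vs 34.5%; spin 37.6% vs 17.8%), Rossi has the higher rate every time. Pooled: 52.9% vs 34.2% — Rossi has the higher rate overall. They agree.

no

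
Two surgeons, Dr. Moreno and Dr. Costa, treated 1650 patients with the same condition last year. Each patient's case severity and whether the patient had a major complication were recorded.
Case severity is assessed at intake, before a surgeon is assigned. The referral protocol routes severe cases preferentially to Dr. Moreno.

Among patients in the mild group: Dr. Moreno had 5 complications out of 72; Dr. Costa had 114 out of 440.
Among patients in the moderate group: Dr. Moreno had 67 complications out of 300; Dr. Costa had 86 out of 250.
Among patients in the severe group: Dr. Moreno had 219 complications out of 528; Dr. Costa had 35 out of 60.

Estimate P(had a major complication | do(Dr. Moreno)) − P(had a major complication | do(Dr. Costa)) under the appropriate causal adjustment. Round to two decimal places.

-0.16

Nothing the surgeon does changes case severity; the imbalance is an allocation artefact. With case severity also predicting the outcome, the pooled figure is confounded, and the within-stratum comparison is the causal one.
Adjusting over the population distribution of case severity: 0.310·(0.069−0.259) + 0.333·(0.223−0.344) + 0.356·(0.415−0.583) = -0.159.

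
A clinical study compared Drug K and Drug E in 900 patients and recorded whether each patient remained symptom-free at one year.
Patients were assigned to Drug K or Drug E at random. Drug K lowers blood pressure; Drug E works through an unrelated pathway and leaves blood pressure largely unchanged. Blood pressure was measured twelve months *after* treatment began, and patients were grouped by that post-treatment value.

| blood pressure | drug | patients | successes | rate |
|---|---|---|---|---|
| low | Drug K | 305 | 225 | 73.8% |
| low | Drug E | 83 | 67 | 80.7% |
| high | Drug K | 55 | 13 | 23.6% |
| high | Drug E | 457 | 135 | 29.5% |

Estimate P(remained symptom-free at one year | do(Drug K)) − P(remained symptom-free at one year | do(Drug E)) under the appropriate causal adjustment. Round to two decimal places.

Blood pressure is downstream of the drug. One should not condition on a consequence of treatment, so the overall rates are the right comparison.
The causal difference is the pooled difference: 0.661 − 0.374 = +0.287.

+0.29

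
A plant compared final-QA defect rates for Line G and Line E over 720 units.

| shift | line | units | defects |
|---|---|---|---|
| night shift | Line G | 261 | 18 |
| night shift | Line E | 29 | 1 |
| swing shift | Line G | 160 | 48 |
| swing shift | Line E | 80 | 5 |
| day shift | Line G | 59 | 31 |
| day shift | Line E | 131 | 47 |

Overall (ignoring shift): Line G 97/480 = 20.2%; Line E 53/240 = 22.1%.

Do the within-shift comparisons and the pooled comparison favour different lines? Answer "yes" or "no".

Within each shift level (night shift 6.9% vs 3.4%; swing shift 30.0% vs 6.2%; day shift 52.5% vs 35.9%), Line E has the lower rate every time. Pooled: 20.2% vs 22.1% — Line G has the lower rate overall. The two comparisons disagree.

yes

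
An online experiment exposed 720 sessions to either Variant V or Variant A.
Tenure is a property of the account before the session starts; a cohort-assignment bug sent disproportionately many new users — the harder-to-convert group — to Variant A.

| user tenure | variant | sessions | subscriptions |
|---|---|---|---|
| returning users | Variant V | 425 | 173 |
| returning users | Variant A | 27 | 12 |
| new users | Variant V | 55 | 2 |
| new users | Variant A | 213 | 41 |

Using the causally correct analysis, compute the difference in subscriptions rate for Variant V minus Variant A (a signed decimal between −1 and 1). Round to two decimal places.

The imbalance in user tenure arose from how sessions were allocated, not from anything the variant did; and user tenure independently affects the outcome. The pooled gap is confounded — condition on user tenure.
Adjusting over the population distribution of user tenure: 0.628·(0.407−0.444) + 0.372·(0.036−0.192) = -0.082.

-0.08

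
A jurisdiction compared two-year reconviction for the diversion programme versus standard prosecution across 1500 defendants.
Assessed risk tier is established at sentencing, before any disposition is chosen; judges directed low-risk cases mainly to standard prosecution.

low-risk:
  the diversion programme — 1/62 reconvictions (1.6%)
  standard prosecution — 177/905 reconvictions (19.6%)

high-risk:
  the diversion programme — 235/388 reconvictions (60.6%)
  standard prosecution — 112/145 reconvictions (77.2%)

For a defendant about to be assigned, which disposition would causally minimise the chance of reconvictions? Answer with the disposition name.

the diversion programme

Here assessed risk tier is a common cause — it drives both which disposition a case falls under and the outcome. The crude comparison mixes populations; the stratum-specific rates are the causally relevant ones.
Within each level — low-risk: 1.6% vs 19.6%; high-risk: 60.6% vs 77.2% — the diversion programme is lower every time.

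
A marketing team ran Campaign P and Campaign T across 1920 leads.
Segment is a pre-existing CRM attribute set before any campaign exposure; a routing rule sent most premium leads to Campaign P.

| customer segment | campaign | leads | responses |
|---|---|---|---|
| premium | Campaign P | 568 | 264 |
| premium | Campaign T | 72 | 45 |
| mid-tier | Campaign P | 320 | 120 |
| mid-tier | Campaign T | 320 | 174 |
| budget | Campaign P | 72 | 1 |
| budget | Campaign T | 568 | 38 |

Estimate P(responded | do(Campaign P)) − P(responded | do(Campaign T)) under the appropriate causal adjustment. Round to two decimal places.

-0.13

Here customer segment is a common cause — it drives both which campaign a case falls under and the outcome. The crude comparison mixes populations; the stratum-specific rates are the causally relevant ones.
Adjusting over the population distribution of customer segment: 0.333·(0.465−0.625) + 0.333·(0.375−0.544) + 0.333·(0.014−0.067) = -0.127.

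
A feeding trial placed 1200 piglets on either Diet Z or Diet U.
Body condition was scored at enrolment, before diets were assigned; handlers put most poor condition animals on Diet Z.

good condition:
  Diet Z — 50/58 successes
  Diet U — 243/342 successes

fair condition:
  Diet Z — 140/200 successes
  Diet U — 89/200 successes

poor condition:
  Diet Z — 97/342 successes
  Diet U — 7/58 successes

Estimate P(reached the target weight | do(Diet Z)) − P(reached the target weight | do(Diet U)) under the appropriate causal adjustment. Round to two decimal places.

+0.19

Here starting body condition is a common cause — it drives both which diet a case falls under and the outcome. The crude comparison mixes populations; the stratum-specific rates are the causally relevant ones.
Adjusting over the population distribution of starting body condition: 0.333·(0.862−0.711) + 0.333·(0.700−0.445) + 0.333·(0.284−0.121) = +0.190.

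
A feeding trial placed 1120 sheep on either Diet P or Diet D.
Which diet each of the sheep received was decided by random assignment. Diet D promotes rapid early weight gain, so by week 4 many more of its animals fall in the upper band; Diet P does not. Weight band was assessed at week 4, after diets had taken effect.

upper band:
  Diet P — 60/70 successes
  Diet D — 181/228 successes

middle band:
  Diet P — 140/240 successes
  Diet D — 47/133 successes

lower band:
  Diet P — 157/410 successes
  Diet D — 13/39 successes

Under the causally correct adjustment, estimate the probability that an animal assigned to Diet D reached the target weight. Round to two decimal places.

Week-4 weight band lies on the pathway diet → week-4 weight band → outcome, so adjusting for it blocks the indirect effect. For the total causal effect of diet, use the unadjusted pooled rates.
So P(outcome | do(Diet D)) is just the pooled rate for Diet D: 241/400 = 0.603.

0.60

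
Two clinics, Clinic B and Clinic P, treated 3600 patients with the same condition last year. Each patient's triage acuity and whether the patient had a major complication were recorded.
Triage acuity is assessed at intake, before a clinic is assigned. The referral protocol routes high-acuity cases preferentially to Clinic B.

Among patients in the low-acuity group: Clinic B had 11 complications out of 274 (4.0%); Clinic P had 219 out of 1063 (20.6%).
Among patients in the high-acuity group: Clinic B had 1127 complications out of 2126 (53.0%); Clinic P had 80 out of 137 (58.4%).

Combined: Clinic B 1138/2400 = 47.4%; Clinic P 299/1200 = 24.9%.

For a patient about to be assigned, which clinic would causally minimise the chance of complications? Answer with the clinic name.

Within every triage acuity level Clinic B has the lower rate, yet pooled Clinic P does — Simpson's reversal.
Triage acuity is set before the clinic has any effect — it is not caused by the clinic — and it independently drives the outcome. That makes it a confounder, so the causal comparison is within triage acuity levels.
Within each level — low-acuity: 4.0% vs 20.6%; high-acuity: 53.0% vs 58.4% — Clinic B is lower every time.

Clinic B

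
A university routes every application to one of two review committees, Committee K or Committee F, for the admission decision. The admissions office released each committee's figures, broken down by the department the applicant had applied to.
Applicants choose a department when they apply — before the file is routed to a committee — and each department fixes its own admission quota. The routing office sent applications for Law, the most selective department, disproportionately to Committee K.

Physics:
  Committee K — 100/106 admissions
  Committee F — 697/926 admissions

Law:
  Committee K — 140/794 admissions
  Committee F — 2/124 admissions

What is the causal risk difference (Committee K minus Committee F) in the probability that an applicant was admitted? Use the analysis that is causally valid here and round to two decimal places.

+0.18

The stratified and pooled comparisons disagree (Committee K wins within each department; Committee F wins overall), so the answer turns on the causal role of department.
Since department is a pre-existing factor (not a product of the review committee) and it affects the outcome on its own, it is a confounder. The stratified rates, not the pooled rate, identify the causal effect.
Adjusting over the population distribution of department: 0.529·(0.943−0.753) + 0.471·(0.176−0.016) = +0.176.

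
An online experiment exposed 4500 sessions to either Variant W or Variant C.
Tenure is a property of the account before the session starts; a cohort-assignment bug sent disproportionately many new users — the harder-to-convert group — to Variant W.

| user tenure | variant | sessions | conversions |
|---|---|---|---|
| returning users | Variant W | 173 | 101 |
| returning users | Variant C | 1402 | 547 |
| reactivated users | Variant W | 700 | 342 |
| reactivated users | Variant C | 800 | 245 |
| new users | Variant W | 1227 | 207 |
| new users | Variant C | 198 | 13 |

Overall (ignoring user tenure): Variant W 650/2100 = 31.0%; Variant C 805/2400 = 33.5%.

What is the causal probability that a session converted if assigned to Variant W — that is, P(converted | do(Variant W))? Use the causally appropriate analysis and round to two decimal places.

Variant W is higher inside every user tenure stratum but Variant C is higher in aggregate. Whether to stratify depends on how user tenure relates to the variant.
User tenure satisfies the back-door criterion: it is not a descendant of the variant, and it blocks the spurious path from variant to outcome. Adjusting for it (i.e., using the within-user tenure rates) gives the causal effect.
Standardising Variant W to the population user tenure mix: 0.350·101/173 + 0.333·342/700 + 0.317·207/1227 = 0.421.

0.42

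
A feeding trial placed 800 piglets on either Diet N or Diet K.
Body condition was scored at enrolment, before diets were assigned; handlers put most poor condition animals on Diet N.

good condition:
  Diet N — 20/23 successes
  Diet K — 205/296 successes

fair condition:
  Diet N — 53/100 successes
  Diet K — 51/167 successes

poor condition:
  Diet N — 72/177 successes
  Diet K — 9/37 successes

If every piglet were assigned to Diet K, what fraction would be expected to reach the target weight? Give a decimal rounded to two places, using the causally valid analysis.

0.44

Within every starting body condition level Diet N has the higher rate, yet pooled Diet K does — Simpson's reversal.
Starting body condition satisfies the back-door criterion: it is not a descendant of the diet, and it blocks the spurious path from diet to outcome. Adjusting for it (i.e., using the within-starting body condition rates) gives the causal effect.
Standardising Diet K to the population starting body condition mix: 0.399·205/296 + 0.334·51/167 + 0.268·9/37 = 0.443.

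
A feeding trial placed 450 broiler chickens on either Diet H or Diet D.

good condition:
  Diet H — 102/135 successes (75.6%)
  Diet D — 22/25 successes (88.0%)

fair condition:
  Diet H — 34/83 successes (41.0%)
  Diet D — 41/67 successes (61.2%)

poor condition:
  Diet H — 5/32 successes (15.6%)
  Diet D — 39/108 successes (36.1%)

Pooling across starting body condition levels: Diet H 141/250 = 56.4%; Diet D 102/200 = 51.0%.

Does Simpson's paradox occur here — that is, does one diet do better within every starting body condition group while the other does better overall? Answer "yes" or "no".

Within each starting body condition level (good condition 75.6% vs 88.0%; fair condition 41.0% vs 61.2%; poor condition 15.6% vs 36.1%), Diet D has the higher rate every time. Pooled: 56.4% vs 51.0% — Diet H has the higher rate overall. The two comparisons disagree.

yes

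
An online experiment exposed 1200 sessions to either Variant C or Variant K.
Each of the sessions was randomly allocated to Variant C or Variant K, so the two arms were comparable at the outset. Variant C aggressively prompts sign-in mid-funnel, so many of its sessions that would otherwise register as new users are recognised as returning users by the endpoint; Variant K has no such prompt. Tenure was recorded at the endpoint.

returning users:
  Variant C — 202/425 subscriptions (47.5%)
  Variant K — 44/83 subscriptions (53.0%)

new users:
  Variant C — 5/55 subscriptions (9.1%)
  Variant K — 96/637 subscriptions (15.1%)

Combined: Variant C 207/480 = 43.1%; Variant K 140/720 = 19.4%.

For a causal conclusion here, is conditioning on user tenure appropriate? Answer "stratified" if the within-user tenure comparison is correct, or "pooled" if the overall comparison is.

pooled

Variant K is higher inside every user tenure stratum but Variant C is higher in aggregate. Whether to stratify depends on how user tenure relates to the variant.
The distribution of user tenure is itself part of what the variant does — it is an intermediate outcome. Holding it fixed would remove that part of the effect; the total effect is the pooled difference.
Pooled: Variant C 43.1% vs Variant K 19.4%; Variant C is higher overall.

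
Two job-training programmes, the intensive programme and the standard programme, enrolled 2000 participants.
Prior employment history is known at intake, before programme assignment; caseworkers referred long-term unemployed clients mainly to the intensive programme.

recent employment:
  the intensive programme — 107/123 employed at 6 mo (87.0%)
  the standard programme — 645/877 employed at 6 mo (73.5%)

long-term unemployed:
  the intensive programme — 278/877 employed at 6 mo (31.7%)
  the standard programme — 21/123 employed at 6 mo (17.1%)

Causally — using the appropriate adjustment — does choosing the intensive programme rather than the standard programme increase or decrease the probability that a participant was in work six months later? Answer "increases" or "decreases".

increases

Within every prior employment history level the intensive programme has the higher rate, yet pooled the standard programme does — Simpson's reversal.
Prior employment history differs across programmes for reasons unrelated to any effect of the programme itself, and it separately predicts the outcome — a classic confounder. We must compare within prior employment history levels.
Within each level — recent employment: 87.0% vs 73.5%; long-term unemployed: 31.7% vs 17.1% — the intensive programme is higher every time.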